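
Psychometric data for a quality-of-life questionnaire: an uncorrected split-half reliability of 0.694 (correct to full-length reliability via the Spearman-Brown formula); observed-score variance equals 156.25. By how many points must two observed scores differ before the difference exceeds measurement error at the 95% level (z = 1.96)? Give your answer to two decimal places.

14.73

SD = √156.25 ≃ 12.500
Full-length reliability (Spearman-Brown) = 2(0.694)/(1+0.694) ≃ 0.819
SEM = 12.500 · √(1 − 0.819) = 12.500 · √0.181 ≃ 12.500 · 0.425 ≃ 5.313
SE_diff = √2 · SEM ≃ 7.513
Minimum reliable difference = 1.96 · SE_diff ≃ 1.96 · 7.513 ≃ 14.726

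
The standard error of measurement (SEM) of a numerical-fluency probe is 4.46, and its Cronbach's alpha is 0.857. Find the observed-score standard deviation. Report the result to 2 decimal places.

11.79

SD = SEM / √(1 − r) = 4.46 / √0.14300 ≈ 4.46 / 0.37815 ≈ 11.79416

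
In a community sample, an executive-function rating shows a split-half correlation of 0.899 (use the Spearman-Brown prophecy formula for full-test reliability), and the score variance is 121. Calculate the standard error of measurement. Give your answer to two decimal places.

2.54

σ = 121^(1/2) = 11.00000
Full-length reliability (Spearman-Brown) = 2(0.899)/(1+0.899) ≈ 0.94681
SEM = 11.00000×√(1 − 0.94681) ≈ 2.53683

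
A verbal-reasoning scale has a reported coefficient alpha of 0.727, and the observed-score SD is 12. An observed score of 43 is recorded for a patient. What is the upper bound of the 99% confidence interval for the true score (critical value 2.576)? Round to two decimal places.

The standard error of measurement is 12.0000·√(1 − 0.7270) ≈ 12.0000·0.5225 ≈ 6.2699.
2.576 · SEM ≈ 16.1513
Upper limit = 43 + 16.1513 ≈ 59.1513

59.15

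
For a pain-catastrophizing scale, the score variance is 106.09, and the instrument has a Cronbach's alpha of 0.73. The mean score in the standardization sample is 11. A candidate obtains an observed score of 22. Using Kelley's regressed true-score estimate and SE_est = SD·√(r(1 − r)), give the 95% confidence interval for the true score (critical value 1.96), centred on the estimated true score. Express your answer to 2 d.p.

SD = √106.09 ≃ 10.300
T̂ = r·X + (1 − r)·M = 0.730×22 + 0.270×11 = 16.060 + 2.970 ≃ 19.030
SE_est = 10.300·√[r(1 − r)] ≃ 4.573
95% CI: 19.030 ± 8.963 ≃ (10.067, 27.993)

[10.07, 27.99]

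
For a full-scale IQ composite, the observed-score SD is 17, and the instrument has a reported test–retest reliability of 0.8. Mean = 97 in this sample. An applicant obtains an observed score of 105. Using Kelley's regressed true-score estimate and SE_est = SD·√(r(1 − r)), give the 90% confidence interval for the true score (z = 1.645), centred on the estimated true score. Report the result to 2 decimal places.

[92.21, 114.59]

T̂ = 0.8000(105) + 0.2000(97) ≈ 103.4000
SE_est = SD * √(r(1 − r)) = 17.0000 * √0.1600 ≈ 17.0000 * 0.4000 ≈ 6.8000
CI = 103.4000 ± 1.645 * 6.8000 → [92.2140, 114.5860]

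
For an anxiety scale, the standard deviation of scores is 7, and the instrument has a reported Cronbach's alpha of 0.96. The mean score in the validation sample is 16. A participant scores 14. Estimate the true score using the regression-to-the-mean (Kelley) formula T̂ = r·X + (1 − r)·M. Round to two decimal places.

T̂ = 0.9600(14) + 0.0400(16) ≈ 14.0800

14.08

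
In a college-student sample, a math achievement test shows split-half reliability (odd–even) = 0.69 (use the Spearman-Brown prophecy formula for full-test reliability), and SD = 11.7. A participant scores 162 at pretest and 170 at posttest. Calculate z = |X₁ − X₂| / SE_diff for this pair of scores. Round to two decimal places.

Spearman-Brown: r = 2(0.69) / (1 + 0.69) = 1.38000 / 1.69000 ≈ 0.81657
SEM = 11.70000 × √(1 − 0.81657) = 11.70000 × √0.18343 ≈ 11.70000 × 0.42829 ≈ 5.01099
Standard error of the difference = 5.01099·√2 ≈ 7.08661
z = |162 − 170| / 7.08661 = 8 / 7.08661 ≈ 1.12889

1.13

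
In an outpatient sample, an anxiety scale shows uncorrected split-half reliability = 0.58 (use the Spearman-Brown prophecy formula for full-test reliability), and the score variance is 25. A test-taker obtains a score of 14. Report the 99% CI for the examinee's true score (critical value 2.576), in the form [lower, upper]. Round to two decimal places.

SD = √25 = 5.0000
Full-length reliability (Spearman-Brown) = 2(0.58)/(1+0.58) ≈ 0.7342
SEM = 5.0000 × √(1 − 0.7342) = 5.0000 × √0.2658 ≈ 5.0000 × 0.5156 ≈ 2.5779
Margin = 2.576 × 2.5779 ≈ 6.6407
CI = 14 ± 6.6407 → [7.3593, 20.6407]

[7.36, 20.64]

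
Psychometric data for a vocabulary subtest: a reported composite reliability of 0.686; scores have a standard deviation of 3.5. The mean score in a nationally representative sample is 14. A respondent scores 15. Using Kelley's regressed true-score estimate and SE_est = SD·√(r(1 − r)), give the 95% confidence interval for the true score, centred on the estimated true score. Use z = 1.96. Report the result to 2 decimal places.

Estimated true score = 0.6860·15 + (1 − 0.6860)·14 ≈ 14.6860
SE_est = 3.5000·√(0.6860·0.3140) ≈ 1.6244
CI = 14.6860 ± 1.96 · 1.6244 → [11.5022, 17.8698]

[11.50, 17.87]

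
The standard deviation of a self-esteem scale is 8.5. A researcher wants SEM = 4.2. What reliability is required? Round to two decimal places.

r = 1 − (SEM / SD)² = 1 − (4.2000 / 8.5)² ≃ 1 − 0.2442 ≃ 0.7558

0.76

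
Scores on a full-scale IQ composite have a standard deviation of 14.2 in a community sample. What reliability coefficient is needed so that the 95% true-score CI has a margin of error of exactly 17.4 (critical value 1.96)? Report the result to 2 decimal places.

0.61

SEM needed = half-width / z = 17.4/1.96 ≈ 8.8776
Required reliability = 1 − (SEM/SD)² = 1 − 0.3908 ≈ 0.6092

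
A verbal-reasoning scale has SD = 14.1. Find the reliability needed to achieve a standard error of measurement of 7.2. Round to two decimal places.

Required reliability = 1 − (SEM/SD)² = 1 − 0.26075 ≈ 0.73925

0.74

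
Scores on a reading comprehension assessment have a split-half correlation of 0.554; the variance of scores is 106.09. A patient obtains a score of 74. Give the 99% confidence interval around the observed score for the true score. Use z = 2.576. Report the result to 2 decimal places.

σ = 106.09^(1/2) = 10.300
Full-length reliability (Spearman-Brown) = 2(0.554)/(1+0.554) ≃ 0.713
SEM = 10.300 * √(1 − 0.713) = 10.300 * √0.287 ≃ 10.300 * 0.536 ≃ 5.518
Margin = 2.576 * 5.518 ≃ 14.214
99% CI: 74 ± 14.214 = [59.786, 88.214]

[59.79, 88.21]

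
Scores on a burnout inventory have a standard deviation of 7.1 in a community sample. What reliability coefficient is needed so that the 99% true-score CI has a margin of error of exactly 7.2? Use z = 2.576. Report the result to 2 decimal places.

0.85

Required SEM = 7.2 / 2.576 ≈ 2.795
r = 1 − (2.795/7.1)² ≈ 1 − 0.155 ≈ 0.845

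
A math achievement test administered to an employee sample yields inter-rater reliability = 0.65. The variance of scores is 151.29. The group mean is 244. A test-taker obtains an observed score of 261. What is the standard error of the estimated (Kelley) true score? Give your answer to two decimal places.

SD = √151.29 = 12.3000
SE_est = SD * √(r(1 − r)) = 12.3000 * √0.2275 ≈ 12.3000 * 0.4770 ≈ 5.8667

5.87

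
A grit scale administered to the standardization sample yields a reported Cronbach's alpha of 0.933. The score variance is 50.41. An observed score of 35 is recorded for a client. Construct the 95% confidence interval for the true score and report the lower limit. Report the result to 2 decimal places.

SD = √50.41 ≈ 7.10000
SEM = 7.10000 × √(1 − 0.93300) = 7.10000 × √0.06700 ≈ 7.10000 × 0.25884 ≈ 1.83779
1.96 × SEM ≈ 3.60207
Lower limit = 35 − 3.60207 ≈ 31.39793

31.40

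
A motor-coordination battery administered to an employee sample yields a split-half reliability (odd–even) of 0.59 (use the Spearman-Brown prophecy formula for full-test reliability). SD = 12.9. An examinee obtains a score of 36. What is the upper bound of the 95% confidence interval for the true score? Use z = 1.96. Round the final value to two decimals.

48.84

Full-length reliability (Spearman-Brown) = 2(0.59)/(1+0.59) ≈ 0.742
The standard error of measurement is 12.900·√(1 − 0.742) ≈ 12.900·0.508 ≈ 6.551.
1.96 · SEM ≈ 12.839
Upper limit = 36 + 12.839 ≈ 48.839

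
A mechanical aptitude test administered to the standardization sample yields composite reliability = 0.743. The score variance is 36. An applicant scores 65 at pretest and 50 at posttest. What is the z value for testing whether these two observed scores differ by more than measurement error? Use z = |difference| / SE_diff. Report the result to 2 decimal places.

3.49

σ = 36^(1/2) = 6.0000
SEM = 6.0000*√(1 − 0.7430) ≈ 3.0417
SE_diff = √2 * SEM ≈ 4.3016
z = 15 / 4.3016 ≈ 3.4871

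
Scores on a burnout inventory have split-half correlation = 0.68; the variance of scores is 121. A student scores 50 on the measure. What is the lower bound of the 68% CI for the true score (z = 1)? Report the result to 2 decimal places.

45.20

σ = 121^(1/2) = 11.000
r_full = 2·0.68 / (1 + 0.68) ≈ 0.810
SEM = 11.000×√(1 − 0.810) ≈ 4.801
Margin = 1 × 4.801 ≈ 4.801
Lower limit = 50 − 4.801 ≈ 45.199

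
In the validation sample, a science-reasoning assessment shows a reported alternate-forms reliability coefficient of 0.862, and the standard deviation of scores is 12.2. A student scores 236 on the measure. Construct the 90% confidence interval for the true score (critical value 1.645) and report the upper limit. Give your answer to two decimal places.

The standard error of measurement is 12.200×√(1 − 0.862) ≈ 12.200×0.371 ≈ 4.532.
Margin = 1.645 × 4.532 ≈ 7.455
Upper limit = 236 + 7.455 ≈ 243.455

243.46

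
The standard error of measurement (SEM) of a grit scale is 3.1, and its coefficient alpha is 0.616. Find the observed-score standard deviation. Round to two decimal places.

5.00

σ = SEM·(1 − r)^(−1/2) ≈ 3.1·1.6137 ≈ 5.0026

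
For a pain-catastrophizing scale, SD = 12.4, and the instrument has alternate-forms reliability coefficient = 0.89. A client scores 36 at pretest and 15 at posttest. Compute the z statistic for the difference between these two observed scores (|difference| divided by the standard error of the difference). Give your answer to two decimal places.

SEM = 12.40000 · √(1 − 0.89000) = 12.40000 · √0.11000 ≈ 12.40000 · 0.33166 ≈ 4.11261
Standard error of the difference = 4.11261·√2 ≈ 5.81612
z = |36 − 15| / 5.81612 = 21 / 5.81612 ≈ 3.61066

3.61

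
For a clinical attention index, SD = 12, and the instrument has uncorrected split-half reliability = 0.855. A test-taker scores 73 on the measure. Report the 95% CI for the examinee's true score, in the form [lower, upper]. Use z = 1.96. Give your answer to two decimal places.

Spearman-Brown: r = 2(0.855) / (1 + 0.855) = 1.71000 / 1.85500 ≈ 0.92183
SEM = 12.00000·√(1 − 0.92183) ≈ 3.35501
1.96 · SEM ≈ 6.57581
CI = 73 ± 6.57581 → [66.42419, 79.57581]

[66.42, 79.58]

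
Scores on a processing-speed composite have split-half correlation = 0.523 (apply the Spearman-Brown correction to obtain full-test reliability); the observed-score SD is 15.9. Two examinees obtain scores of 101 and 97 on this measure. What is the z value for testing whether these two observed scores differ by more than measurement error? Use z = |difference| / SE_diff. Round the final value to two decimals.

0.32

Spearman-Brown: r = 2(0.523) / (1 + 0.523) = 1.0460 / 1.5230 ≈ 0.6868
SEM = 15.9000 * √(1 − 0.6868) = 15.9000 * √0.3132 ≈ 15.9000 * 0.5596 ≈ 8.8983
Standard error of the difference = 8.8983·√2 ≈ 12.5841
z = |101 − 97| / 12.5841 = 4 / 12.5841 ≈ 0.3179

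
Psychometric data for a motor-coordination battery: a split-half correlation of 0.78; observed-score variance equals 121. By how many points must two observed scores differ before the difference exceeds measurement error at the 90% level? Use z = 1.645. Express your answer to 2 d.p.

σ = 121^(1/2) = 11.00000
Full-length reliability (Spearman-Brown) = 2(0.78)/(1+0.78) ≈ 0.87640
SEM = 11.00000·√(1 − 0.87640) ≈ 3.86718
SE_diff = SEM · √2 ≈ 3.86718 · 1.41421 ≈ 5.46901
Minimum reliable difference = 1.645 · SE_diff ≈ 1.645 · 5.46901 ≈ 8.99653

9.00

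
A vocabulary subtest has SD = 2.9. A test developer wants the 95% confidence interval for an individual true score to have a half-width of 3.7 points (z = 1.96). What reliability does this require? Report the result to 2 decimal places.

0.58

Required SEM = 3.7 / 1.96 ≃ 1.8878
r = 1 − (1.8878/2.9)² ≃ 1 − 0.4237 ≃ 0.5763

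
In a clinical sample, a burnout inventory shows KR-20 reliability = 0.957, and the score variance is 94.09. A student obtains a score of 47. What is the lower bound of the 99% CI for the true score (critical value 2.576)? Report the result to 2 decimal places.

SD = √94.09 = 9.700
The standard error of measurement is 9.700*√(1 − 0.957) ≃ 9.700*0.207 ≃ 2.011.
Half-width = 2.576*2.011 ≃ 5.181
Lower limit = 47 − 5.181 ≃ 41.819

41.82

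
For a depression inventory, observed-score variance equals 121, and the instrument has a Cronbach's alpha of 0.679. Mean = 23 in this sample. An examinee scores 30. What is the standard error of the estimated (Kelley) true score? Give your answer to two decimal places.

SD = √121 = 11.000
SE_est = 11.000·√[r(1 − r)] ≈ 5.135

5.14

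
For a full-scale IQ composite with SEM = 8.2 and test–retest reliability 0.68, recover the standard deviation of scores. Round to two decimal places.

σ = SEM·(1 − r)^(−1/2) ≈ 8.2·1.7678 ≈ 14.4957

14.50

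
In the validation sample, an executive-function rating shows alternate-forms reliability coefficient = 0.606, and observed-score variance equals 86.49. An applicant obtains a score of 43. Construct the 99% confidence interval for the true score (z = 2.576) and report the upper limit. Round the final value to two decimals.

58.04

σ = 86.49^(1/2) = 9.300
The standard error of measurement is 9.300×√(1 − 0.606) ≈ 9.300×0.628 ≈ 5.838.
Half-width = 2.576×5.838 ≈ 15.038
Upper limit = 43 + 15.038 ≈ 58.038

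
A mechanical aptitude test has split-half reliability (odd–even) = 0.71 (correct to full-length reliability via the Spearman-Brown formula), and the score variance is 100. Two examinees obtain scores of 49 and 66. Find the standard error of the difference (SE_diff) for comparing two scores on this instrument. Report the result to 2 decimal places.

5.82

σ = 100^(1/2) = 10.0000
Full-length reliability (Spearman-Brown) = 2(0.71)/(1+0.71) ≃ 0.8304
The standard error of measurement is 10.0000×√(1 − 0.8304) ≃ 10.0000×0.4118 ≃ 4.1181.
SE_diff = √2 × SEM ≃ 5.8239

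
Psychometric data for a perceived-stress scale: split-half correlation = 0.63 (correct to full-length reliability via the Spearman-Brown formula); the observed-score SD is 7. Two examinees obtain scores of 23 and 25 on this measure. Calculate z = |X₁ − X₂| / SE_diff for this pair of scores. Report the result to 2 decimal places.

0.42

Spearman-Brown: r = 2(0.63) / (1 + 0.63) = 1.260 / 1.630 ≈ 0.773
The standard error of measurement is 7.000×√(1 − 0.773) ≈ 7.000×0.476 ≈ 3.335.
SE_diff = √2 × SEM ≈ 4.717
z = 2 / 4.717 ≈ 0.424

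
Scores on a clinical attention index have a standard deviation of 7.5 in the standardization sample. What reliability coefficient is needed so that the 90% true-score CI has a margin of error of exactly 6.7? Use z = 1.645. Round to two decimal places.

Required SEM = 6.7 / 1.645 ≈ 4.0729
r = 1 − (SEM / SD)² = 1 − (4.0729 / 7.5)² ≈ 1 − 0.2949 ≈ 0.7051

0.71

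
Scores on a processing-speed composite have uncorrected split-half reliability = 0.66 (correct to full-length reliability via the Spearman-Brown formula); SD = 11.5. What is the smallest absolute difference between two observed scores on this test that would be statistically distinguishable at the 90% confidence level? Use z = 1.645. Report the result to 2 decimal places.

Spearman-Brown: r = 2(0.66) / (1 + 0.66) = 1.32000 / 1.66000 ≈ 0.79518
SEM = 11.50000 * √(1 − 0.79518) = 11.50000 * √0.20482 ≈ 11.50000 * 0.45257 ≈ 5.20455
SE_diff = SEM * √2 ≈ 5.20455 * 1.41421 ≈ 7.36035
Minimum reliable difference = 1.645 * SE_diff ≈ 1.645 * 7.36035 ≈ 12.10777

12.11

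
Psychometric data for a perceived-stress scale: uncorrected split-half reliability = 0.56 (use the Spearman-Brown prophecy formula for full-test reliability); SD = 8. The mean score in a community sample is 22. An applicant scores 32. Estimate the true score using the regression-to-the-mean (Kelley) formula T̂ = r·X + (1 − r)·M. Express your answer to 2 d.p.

29.18

Full-length reliability (Spearman-Brown) = 2(0.56)/(1+0.56) ≈ 0.718
T̂ = r·X + (1 − r)·M = 0.718×32 + 0.282×22 ≈ 22.974 + 6.205 ≈ 29.179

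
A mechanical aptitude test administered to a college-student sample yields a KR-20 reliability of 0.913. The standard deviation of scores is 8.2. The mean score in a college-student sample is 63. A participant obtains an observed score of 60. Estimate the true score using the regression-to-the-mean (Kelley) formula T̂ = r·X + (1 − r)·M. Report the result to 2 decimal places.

60.26

T̂ = 0.9130(60) + 0.0870(63) ≈ 60.2610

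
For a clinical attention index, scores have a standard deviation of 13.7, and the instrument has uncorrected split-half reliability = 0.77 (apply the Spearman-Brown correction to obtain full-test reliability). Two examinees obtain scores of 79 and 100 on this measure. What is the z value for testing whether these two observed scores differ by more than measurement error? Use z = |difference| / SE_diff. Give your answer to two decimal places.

Spearman-Brown: r = 2(0.77) / (1 + 0.77) = 1.540 / 1.770 ≈ 0.870
SEM = 13.700 * √(1 − 0.870) = 13.700 * √0.130 ≈ 13.700 * 0.360 ≈ 4.939
SE_diff = √2 * SEM ≈ 6.984
z = 21 / 6.984 ≈ 3.007

3.01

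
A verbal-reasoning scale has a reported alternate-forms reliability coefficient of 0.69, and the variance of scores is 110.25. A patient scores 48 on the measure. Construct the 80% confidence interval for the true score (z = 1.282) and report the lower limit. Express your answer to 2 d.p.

SD = √110.25 = 10.5000
SEM = 10.5000·√(1 − 0.6900) ≈ 5.8462
Half-width = 1.282·5.8462 ≈ 7.4948
Lower bound: 48 − 7.4948 = 40.5052

40.51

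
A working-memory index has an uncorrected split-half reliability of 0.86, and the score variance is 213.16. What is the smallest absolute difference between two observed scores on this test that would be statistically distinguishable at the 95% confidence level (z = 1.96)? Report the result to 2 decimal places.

SD = √213.16 ≈ 14.600
Full-length reliability (Spearman-Brown) = 2(0.86)/(1+0.86) ≈ 0.925
SEM = 14.600 · √(1 − 0.925) = 14.600 · √0.075 ≈ 14.600 · 0.274 ≈ 4.006
SE_diff = SEM · √2 ≈ 4.006 · 1.414 ≈ 5.665
Minimum reliable difference = 1.96 · SE_diff ≈ 1.96 · 5.665 ≈ 11.103

11.10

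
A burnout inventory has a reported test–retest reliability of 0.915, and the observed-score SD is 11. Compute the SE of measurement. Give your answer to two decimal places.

SEM = 11.000 × √(1 − 0.915) = 11.000 × √0.085 ≈ 11.000 × 0.292 ≈ 3.207

3.21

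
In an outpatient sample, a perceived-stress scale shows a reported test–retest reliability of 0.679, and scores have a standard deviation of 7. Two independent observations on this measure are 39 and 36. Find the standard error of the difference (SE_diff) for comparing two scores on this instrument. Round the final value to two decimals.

SEM = 7.0000 × √(1 − 0.6790) = 7.0000 × √0.3210 ≈ 7.0000 × 0.5666 ≈ 3.9660
SE_diff = √2 × SEM ≈ 5.6087

5.61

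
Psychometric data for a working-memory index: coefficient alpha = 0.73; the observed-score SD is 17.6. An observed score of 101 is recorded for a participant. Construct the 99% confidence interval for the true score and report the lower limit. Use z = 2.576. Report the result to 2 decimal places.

SEM = 17.6000·√(1 − 0.7300) ≈ 9.1452
Margin = 2.576 · 9.1452 ≈ 23.5581
Lower limit = 101 − 23.5581 ≈ 77.4419

77.44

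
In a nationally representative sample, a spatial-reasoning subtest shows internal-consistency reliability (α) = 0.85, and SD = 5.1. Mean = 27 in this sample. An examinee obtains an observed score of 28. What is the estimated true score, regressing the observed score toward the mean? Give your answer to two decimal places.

27.85

T̂ = r·X + (1 − r)·M = 0.850·28 + 0.150·27 = 23.800 + 4.050 ≈ 27.850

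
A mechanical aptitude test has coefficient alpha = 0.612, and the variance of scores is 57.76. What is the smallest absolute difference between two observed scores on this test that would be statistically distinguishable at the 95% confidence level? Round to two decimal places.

13.12

σ = 57.76^(1/2) = 7.60000
SEM = 7.60000 × √(1 − 0.61200) = 7.60000 × √0.38800 ≈ 7.60000 × 0.62290 ≈ 4.73401
SE_diff = SEM × √2 ≈ 4.73401 × 1.41421 ≈ 6.69491
Smallest detectable difference = 1.96×6.69491 ≈ 13.12201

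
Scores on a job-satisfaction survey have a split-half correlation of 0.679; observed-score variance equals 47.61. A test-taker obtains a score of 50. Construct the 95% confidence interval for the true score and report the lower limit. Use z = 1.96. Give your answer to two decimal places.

SD = √47.61 ≃ 6.9000
Full-length reliability (Spearman-Brown) = 2(0.679)/(1+0.679) ≃ 0.8088
SEM = 6.9000·√(1 − 0.8088) ≃ 3.0170
Half-width = 1.96·3.0170 ≃ 5.9133
Lower bound: 50 − 5.9133 = 44.0867

44.09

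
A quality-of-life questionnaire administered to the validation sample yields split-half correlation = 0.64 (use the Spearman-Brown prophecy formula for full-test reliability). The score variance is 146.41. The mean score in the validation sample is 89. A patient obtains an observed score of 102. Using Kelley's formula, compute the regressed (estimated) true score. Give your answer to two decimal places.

99.15

r_full = 2·0.64 / (1 + 0.64) ≈ 0.7805
Estimated true score = 0.7805·102 + (1 − 0.7805)·89 ≈ 99.1463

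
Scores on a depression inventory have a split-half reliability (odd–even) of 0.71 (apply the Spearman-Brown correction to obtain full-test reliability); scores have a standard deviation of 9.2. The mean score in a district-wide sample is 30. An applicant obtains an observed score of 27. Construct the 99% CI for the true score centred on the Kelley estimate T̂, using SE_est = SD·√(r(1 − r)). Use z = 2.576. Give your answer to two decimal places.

[18.62, 36.40]

Spearman-Brown: r = 2(0.71) / (1 + 0.71) = 1.42000 / 1.71000 ≈ 0.83041
T̂ = r·X + (1 − r)·M = 0.83041*27 + 0.16959*30 ≈ 22.42105 + 5.08772 ≈ 27.50877
SE_est = SD * √(r(1 − r)) = 9.20000 * √0.14083 ≈ 9.20000 * 0.37527 ≈ 3.45251
CI = 27.50877 ± 2.576 * 3.45251 → [18.61511, 36.40244]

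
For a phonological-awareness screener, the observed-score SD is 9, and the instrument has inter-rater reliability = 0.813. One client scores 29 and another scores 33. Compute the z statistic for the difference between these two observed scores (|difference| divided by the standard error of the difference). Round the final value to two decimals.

0.73

SEM = 9.000 · √(1 − 0.813) = 9.000 · √0.187 ≈ 9.000 · 0.432 ≈ 3.892
SE_diff = √2 · SEM ≈ 5.504
z = |29 − 33| / 5.504 = 4 / 5.504 ≈ 0.727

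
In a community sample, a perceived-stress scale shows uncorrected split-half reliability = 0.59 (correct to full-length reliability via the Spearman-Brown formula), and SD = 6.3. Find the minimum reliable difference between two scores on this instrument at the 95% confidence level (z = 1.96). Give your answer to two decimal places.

8.87

Spearman-Brown: r = 2(0.59) / (1 + 0.59) = 1.18000 / 1.59000 ≈ 0.74214
SEM = 6.30000 · √(1 − 0.74214) = 6.30000 · √0.25786 ≈ 6.30000 · 0.50780 ≈ 3.19914
SE_diff = SEM · √2 ≈ 3.19914 · 1.41421 ≈ 4.52427
Smallest detectable difference = 1.96·4.52427 ≈ 8.86758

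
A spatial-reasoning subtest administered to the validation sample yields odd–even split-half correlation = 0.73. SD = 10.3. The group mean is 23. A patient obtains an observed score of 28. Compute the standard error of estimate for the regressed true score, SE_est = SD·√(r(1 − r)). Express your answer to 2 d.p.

Full-length reliability (Spearman-Brown) = 2(0.73)/(1+0.73) ≃ 0.844
SE_est = SD × √(r(1 − r)) = 10.300 × √0.132 ≃ 10.300 × 0.363 ≃ 3.738

3.74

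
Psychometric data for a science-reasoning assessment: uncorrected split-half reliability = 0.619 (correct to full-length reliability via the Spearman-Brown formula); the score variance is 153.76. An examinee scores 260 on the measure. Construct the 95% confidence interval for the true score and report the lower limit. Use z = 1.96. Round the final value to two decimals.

SD = √153.76 ≈ 12.400
Spearman-Brown: r = 2(0.619) / (1 + 0.619) = 1.238 / 1.619 ≈ 0.765
The standard error of measurement is 12.400·√(1 − 0.765) ≈ 12.400·0.485 ≈ 6.015.
1.96 · SEM ≈ 11.790
Lower limit = 260 − 11.790 ≈ 248.210

248.21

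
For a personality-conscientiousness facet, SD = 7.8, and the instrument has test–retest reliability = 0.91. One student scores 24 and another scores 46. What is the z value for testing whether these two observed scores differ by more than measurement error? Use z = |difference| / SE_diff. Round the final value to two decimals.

6.65

SEM = 7.8000 × √(1 − 0.9100) = 7.8000 × √0.0900 ≈ 7.8000 × 0.3000 ≈ 2.3400
SE_diff = SEM × √2 ≈ 2.3400 × 1.4142 ≈ 3.3093
z = 22 / 3.3093 ≈ 6.6480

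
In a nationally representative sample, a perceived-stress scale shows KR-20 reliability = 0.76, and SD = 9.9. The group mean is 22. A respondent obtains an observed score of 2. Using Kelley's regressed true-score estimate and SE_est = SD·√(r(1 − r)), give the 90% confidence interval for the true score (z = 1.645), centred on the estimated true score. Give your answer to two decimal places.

[-0.16, 13.76]

T̂ = r·X + (1 − r)·M = 0.760*2 + 0.240*22 = 1.520 + 5.280 ≃ 6.800
SE_est = 9.900·√[r(1 − r)] ≃ 4.228
CI = 6.800 ± 1.645 * 4.228 → [-0.155, 13.755]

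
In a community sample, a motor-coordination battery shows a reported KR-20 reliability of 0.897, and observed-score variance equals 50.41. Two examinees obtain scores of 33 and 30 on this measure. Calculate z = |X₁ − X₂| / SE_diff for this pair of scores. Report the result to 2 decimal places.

0.93

σ = 50.41^(1/2) = 7.100
SEM = 7.100×√(1 − 0.897) ≈ 2.279
SE_diff = √2 × SEM ≈ 3.222
z = 3 / 3.222 ≈ 0.931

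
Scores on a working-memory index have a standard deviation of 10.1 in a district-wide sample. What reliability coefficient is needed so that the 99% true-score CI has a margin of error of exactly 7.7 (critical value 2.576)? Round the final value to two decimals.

Required SEM = 7.7 / 2.576 ≈ 2.989
Required reliability = 1 − (SEM/SD)² = 1 − 0.088 ≈ 0.912

0.91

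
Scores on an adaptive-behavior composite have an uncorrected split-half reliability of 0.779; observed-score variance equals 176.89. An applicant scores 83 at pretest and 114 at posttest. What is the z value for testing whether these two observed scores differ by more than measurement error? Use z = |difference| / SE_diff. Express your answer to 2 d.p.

4.68

SD = √176.89 = 13.300
Full-length reliability (Spearman-Brown) = 2(0.779)/(1+0.779) ≈ 0.876
SEM = 13.300*√(1 − 0.876) ≈ 4.688
SE_diff = SEM * √2 ≈ 4.688 * 1.414 ≈ 6.629
z = 31 / 6.629 ≈ 4.676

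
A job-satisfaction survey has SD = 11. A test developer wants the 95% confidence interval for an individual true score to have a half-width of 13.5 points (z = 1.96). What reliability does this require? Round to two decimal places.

0.61

SEM needed = half-width / z = 13.5/1.96 ≈ 6.8878
r = 1 − (SEM / SD)² = 1 − (6.8878 / 11)² ≈ 1 − 0.3921 ≈ 0.6079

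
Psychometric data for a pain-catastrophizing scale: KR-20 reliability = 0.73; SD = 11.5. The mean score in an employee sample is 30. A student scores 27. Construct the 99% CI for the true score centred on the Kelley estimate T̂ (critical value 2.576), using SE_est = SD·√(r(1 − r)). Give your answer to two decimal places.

T̂ = 0.7300(27) + 0.2700(30) ≈ 27.8100
SE_est = SD * √(r(1 − r)) = 11.5000 * √0.1971 ≈ 11.5000 * 0.4440 ≈ 5.1055
CI = 27.8100 ± 2.576 * 5.1055 → [14.6581, 40.9619]

[14.66, 40.96]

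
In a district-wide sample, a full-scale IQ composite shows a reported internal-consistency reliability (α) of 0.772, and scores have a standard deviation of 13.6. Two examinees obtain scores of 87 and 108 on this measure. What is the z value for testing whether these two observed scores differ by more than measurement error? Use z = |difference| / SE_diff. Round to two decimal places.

2.29

The standard error of measurement is 13.600·√(1 − 0.772) ≃ 13.600·0.477 ≃ 6.494.
SE_diff = SEM · √2 ≃ 6.494 · 1.414 ≃ 9.184
z = |87 − 108| / 9.184 = 21 / 9.184 ≃ 2.287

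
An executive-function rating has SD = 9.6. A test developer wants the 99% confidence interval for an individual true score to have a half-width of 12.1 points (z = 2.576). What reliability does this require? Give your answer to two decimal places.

0.76

SEM needed = half-width / z = 12.1/2.576 ≈ 4.697
r = 1 − (4.697/9.6)² ≈ 1 − 0.239 ≈ 0.761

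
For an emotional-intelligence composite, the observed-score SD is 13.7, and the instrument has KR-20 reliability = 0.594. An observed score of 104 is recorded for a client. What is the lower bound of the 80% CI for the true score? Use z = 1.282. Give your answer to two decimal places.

SEM = 13.7000 × √(1 − 0.5940) = 13.7000 × √0.4060 ≈ 13.7000 × 0.6372 ≈ 8.7294
Half-width = 1.282×8.7294 ≈ 11.1911
Lower limit = 104 − 11.1911 ≈ 92.8089

92.81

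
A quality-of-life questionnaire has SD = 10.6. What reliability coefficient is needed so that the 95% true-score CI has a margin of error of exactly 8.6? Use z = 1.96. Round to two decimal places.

0.83

Required SEM = 8.6 / 1.96 ≈ 4.388
Required reliability = 1 − (SEM/SD)² = 1 − 0.171 ≈ 0.829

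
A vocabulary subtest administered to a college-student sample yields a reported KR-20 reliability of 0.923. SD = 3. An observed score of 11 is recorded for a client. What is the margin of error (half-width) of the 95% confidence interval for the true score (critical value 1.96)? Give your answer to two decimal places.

The standard error of measurement is 3.000×√(1 − 0.923) ≈ 3.000×0.277 ≈ 0.832.
1.96 × SEM ≈ 1.632

1.63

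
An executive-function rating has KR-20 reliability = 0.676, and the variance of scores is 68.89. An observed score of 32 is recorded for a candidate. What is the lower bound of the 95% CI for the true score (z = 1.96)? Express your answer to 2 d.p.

SD = √68.89 = 8.300
The standard error of measurement is 8.300·√(1 − 0.676) ≃ 8.300·0.569 ≃ 4.724.
Half-width = 1.96·4.724 ≃ 9.260
Lower bound: 32 − 9.260 = 22.740

22.74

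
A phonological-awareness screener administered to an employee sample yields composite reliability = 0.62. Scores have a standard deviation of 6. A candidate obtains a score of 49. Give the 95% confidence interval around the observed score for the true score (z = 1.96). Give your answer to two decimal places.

[41.75, 56.25]

SEM = 6.000 · √(1 − 0.620) = 6.000 · √0.380 ≃ 6.000 · 0.616 ≃ 3.699
1.96 · SEM ≃ 7.249
Interval: (41.751, 56.249)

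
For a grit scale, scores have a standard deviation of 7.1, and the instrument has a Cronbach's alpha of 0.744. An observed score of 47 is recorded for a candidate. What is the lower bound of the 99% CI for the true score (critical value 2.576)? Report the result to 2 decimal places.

37.75

SEM = 7.1000 · √(1 − 0.7440) = 7.1000 · √0.2560 ≈ 7.1000 · 0.5060 ≈ 3.5923
Margin = 2.576 · 3.5923 ≈ 9.2539
Lower limit = 47 − 9.2539 ≈ 37.7461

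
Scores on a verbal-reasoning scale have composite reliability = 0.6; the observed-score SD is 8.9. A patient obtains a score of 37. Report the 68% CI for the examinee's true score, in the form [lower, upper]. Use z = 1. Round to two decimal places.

SEM = 8.9000·√(1 − 0.6000) ≈ 5.6289
Margin = 1 · 5.6289 ≈ 5.6289
68% CI: 37 ± 5.6289 = [31.3711, 42.6289]

[31.37, 42.63]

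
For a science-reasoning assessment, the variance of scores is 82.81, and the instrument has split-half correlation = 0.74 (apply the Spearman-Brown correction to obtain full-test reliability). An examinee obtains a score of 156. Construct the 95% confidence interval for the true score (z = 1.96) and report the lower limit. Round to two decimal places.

SD = √82.81 ≃ 9.1000
Full-length reliability (Spearman-Brown) = 2(0.74)/(1+0.74) ≃ 0.8506
SEM = 9.1000 × √(1 − 0.8506) = 9.1000 × √0.1494 ≃ 9.1000 × 0.3866 ≃ 3.5177
Margin = 1.96 × 3.5177 ≃ 6.8946
Lower bound: 156 − 6.8946 = 149.1054

149.11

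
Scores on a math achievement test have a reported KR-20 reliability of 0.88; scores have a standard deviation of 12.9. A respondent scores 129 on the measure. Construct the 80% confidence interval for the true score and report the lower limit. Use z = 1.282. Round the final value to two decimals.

123.27

SEM = 12.9000·√(1 − 0.8800) ≃ 4.4687
1.282 · SEM ≃ 5.7289
Lower limit = 129 − 5.7289 ≃ 123.2711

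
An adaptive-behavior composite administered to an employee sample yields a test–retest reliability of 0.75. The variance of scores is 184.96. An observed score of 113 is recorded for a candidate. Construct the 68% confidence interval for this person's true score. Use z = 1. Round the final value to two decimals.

[106.20, 119.80]

σ = 184.96^(1/2) = 13.600
The standard error of measurement is 13.600×√(1 − 0.750) ≈ 13.600×0.500 ≈ 6.800.
Half-width = 1×6.800 ≈ 6.800
68% CI: 113 ± 6.800 = [106.200, 119.800]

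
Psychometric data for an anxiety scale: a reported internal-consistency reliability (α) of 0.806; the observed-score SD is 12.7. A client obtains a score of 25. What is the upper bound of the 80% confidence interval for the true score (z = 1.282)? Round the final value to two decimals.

SEM = 12.700*√(1 − 0.806) ≈ 5.594
1.282 * SEM ≈ 7.171
Upper bound: 25 + 7.171 = 32.171

32.17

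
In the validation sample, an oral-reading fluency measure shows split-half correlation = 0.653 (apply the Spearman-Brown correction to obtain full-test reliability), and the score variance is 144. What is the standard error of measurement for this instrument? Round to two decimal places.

5.50

σ = 144^(1/2) = 12.000
r_full = 2·0.653 / (1 + 0.653) ≈ 0.790
SEM = 12.000 * √(1 − 0.790) = 12.000 * √0.210 ≈ 12.000 * 0.458 ≈ 5.498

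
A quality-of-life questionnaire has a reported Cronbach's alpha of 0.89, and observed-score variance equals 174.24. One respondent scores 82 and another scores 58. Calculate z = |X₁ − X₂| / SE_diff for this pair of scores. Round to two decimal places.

SD = √174.24 = 13.20000
The standard error of measurement is 13.20000·√(1 − 0.89000) ≈ 13.20000·0.33166 ≈ 4.37794.
SE_diff = SEM · √2 ≈ 4.37794 · 1.41421 ≈ 6.19135
z = |82 − 58| / 6.19135 = 24 / 6.19135 ≈ 3.87638

3.88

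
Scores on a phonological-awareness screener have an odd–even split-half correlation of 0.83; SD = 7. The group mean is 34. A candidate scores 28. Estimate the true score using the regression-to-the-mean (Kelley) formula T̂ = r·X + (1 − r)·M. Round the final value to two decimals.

Spearman-Brown: r = 2(0.83) / (1 + 0.83) = 1.66000 / 1.83000 ≈ 0.90710
T̂ = r·X + (1 − r)·M = 0.90710*28 + 0.09290*34 ≈ 25.39891 + 3.15847 ≈ 28.55738

28.56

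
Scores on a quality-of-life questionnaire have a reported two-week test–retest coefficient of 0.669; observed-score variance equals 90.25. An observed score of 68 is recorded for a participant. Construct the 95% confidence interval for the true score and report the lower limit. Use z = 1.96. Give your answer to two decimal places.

57.29

σ = 90.25^(1/2) = 9.50000
SEM = 9.50000·√(1 − 0.66900) ≈ 5.46560
1.96 · SEM ≈ 10.71257
Lower limit = 68 − 10.71257 ≈ 57.28743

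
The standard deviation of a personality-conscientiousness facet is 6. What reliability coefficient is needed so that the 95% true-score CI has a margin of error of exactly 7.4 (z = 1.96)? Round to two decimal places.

Required SEM = 7.4 / 1.96 ≃ 3.77551
Required reliability = 1 − (SEM/SD)² = 1 − 0.39596 ≃ 0.60404

0.60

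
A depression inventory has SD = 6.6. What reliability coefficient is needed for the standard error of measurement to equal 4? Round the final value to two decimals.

Required reliability = 1 − (SEM/SD)² = 1 − 0.367 ≃ 0.633

0.63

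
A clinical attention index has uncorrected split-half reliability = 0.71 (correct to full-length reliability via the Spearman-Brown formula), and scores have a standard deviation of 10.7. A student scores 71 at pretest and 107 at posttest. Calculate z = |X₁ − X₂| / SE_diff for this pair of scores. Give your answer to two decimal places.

Spearman-Brown: r = 2(0.71) / (1 + 0.71) = 1.420 / 1.710 ≃ 0.830
SEM = 10.700 × √(1 − 0.830) = 10.700 × √0.170 ≃ 10.700 × 0.412 ≃ 4.406
Standard error of the difference = 4.406·√2 ≃ 6.232
z = |71 − 107| / 6.232 = 36 / 6.232 ≃ 5.777

5.78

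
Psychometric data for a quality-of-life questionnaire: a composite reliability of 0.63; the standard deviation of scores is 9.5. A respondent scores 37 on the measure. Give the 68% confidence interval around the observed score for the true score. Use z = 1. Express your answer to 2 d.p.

SEM = 9.5000 * √(1 − 0.6300) = 9.5000 * √0.3700 ≈ 9.5000 * 0.6083 ≈ 5.7786
Half-width = 1*5.7786 ≈ 5.7786
Interval: (31.2214, 42.7786)

[31.22, 42.78]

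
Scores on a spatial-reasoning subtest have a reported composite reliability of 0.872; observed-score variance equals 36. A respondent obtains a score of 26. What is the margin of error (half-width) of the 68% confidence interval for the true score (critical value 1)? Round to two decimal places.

SD = √36 ≈ 6.0000
SEM = 6.0000 · √(1 − 0.8720) = 6.0000 · √0.1280 ≈ 6.0000 · 0.3578 ≈ 2.1466
Margin = 1 · 2.1466 ≈ 2.1466

2.15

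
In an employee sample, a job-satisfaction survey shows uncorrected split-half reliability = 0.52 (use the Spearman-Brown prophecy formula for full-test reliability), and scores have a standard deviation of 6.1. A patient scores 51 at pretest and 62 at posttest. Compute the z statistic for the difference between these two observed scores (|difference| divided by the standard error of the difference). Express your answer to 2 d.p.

Spearman-Brown: r = 2(0.52) / (1 + 0.52) = 1.04000 / 1.52000 ≈ 0.68421
SEM = 6.10000×√(1 − 0.68421) ≈ 3.42790
Standard error of the difference = 3.42790·√2 ≈ 4.84779
z = 11 / 4.84779 ≈ 2.26908

2.27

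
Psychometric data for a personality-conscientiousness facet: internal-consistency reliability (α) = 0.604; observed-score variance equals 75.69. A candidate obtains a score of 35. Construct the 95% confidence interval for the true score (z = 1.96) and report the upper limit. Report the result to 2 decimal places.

45.73

SD = √75.69 ≈ 8.7000
SEM = 8.7000 × √(1 − 0.6040) = 8.7000 × √0.3960 ≈ 8.7000 × 0.6293 ≈ 5.4748
Margin = 1.96 × 5.4748 ≈ 10.7306
Upper bound: 35 + 10.7306 = 45.7306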